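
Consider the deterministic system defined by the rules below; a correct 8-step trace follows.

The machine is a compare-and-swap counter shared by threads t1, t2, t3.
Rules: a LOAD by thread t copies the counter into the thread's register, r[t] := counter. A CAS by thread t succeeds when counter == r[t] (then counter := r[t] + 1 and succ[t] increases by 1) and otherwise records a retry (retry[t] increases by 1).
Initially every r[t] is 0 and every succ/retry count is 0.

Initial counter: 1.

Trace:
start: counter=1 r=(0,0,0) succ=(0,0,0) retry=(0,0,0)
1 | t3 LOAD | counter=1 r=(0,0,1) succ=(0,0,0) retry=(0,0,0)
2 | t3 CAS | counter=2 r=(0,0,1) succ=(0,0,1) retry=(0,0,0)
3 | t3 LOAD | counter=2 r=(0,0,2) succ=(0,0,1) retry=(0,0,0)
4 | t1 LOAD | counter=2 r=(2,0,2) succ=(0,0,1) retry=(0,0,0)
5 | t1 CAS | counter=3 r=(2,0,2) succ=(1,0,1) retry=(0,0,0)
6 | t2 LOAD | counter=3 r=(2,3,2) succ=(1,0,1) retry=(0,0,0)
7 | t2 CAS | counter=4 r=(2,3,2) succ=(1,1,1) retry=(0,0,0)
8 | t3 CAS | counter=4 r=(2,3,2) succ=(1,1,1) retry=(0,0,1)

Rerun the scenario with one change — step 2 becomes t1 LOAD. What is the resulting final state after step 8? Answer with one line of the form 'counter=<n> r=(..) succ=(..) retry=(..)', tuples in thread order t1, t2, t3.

(re-executing from step 2 with the substitution; state before step 2: counter=1 r=(0,0,1) succ=(0,0,0) retry=(0,0,0))
2 | t1 LOAD | counter=1 r=(1,0,1) succ=(0,0,0) retry=(0,0,0)
3 | t3 LOAD | counter=1 r=(1,0,1) succ=(0,0,0) retry=(0,0,0)
4 | t1 LOAD | counter=1 r=(1,0,1) succ=(0,0,0) retry=(0,0,0)
5 | t1 CAS | counter=2 r=(1,0,1) succ=(1,0,0) retry=(0,0,0)
6 | t2 LOAD | counter=2 r=(1,2,1) succ=(1,0,0) retry=(0,0,0)
7 | t2 CAS | counter=3 r=(1,2,1) succ=(1,1,0) retry=(0,0,0)
8 | t3 CAS | counter=3 r=(1,2,1) succ=(1,1,0) retry=(0,0,1)

counter=3 r=(1,2,1) succ=(1,1,0) retry=(0,0,1)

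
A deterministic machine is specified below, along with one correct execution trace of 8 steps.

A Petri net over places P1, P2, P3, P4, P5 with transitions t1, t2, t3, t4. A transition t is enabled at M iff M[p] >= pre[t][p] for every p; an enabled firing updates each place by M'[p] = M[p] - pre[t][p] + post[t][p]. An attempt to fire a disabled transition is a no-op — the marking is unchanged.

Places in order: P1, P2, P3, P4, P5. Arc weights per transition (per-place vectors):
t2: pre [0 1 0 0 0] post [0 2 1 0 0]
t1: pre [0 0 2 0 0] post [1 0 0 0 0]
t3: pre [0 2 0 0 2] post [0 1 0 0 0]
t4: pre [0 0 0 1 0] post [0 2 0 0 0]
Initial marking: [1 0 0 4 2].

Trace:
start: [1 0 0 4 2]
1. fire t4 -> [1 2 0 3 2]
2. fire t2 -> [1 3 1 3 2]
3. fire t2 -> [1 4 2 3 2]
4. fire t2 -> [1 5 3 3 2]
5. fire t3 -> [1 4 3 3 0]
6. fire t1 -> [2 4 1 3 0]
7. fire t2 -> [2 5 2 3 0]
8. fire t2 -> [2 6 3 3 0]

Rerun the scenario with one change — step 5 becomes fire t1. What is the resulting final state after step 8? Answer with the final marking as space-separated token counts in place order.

(re-executing from step 5 with the substitution; state before step 5: [1 5 3 3 2])
5. fire t1 -> [2 5 1 3 2]
6. fire t1 -> [2 5 1 3 2]
7. fire t2 -> [2 6 2 3 2]
8. fire t2 -> [2 7 3 3 2]

2 7 3 3 2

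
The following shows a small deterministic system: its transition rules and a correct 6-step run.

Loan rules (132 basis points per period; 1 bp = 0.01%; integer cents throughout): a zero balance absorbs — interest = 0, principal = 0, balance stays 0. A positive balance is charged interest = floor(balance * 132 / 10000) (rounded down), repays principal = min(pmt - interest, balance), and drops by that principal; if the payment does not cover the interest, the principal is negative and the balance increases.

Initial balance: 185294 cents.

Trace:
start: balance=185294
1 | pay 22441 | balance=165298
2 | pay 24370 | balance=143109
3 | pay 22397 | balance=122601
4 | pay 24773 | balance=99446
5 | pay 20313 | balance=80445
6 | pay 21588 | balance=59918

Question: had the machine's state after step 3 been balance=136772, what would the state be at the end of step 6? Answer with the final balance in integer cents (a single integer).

state after step 3 := balance=136772
4 | pay 24773 | balance=113804
5 | pay 20313 | balance=94993
6 | pay 21588 | balance=74658

74658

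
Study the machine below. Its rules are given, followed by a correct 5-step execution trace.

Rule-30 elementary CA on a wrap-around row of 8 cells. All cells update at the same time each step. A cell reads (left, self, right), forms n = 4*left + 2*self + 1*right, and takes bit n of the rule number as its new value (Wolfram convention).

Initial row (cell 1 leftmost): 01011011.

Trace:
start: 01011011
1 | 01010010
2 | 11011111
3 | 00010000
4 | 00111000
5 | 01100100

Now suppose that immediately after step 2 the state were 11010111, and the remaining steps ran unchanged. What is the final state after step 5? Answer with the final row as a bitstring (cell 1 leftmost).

state after step 2 := 11010111
3 | 00010100
4 | 00110110
5 | 01100101

01100101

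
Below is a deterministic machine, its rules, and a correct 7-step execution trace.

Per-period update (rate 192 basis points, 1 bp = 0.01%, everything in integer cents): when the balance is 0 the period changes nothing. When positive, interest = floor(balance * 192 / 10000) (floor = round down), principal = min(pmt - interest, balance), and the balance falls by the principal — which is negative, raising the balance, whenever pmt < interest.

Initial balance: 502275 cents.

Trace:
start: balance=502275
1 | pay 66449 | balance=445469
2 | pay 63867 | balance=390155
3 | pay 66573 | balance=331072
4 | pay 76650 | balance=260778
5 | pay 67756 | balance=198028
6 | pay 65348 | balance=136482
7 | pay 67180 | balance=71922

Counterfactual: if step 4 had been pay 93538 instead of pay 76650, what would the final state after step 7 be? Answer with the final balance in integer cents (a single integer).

54042

(re-executing from step 4 with the substitution; state before step 4: balance=331072)
4 | pay 93538 | balance=243890
5 | pay 67756 | balance=180816
6 | pay 65348 | balance=118939
7 | pay 67180 | balance=54042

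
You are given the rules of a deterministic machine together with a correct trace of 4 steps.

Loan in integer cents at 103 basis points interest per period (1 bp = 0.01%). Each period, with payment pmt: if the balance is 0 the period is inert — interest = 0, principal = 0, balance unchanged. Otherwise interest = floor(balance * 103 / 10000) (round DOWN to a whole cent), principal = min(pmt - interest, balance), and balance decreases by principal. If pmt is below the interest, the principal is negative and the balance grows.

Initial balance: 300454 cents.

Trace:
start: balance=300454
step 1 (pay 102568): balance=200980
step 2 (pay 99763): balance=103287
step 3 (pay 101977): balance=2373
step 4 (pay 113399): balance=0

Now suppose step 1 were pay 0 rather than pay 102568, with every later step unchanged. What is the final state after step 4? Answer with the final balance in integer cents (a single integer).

(re-executing from step 1 with the substitution; state before step 1: balance=300454)
step 1 (pay 0): balance=303548
step 2 (pay 99763): balance=206911
step 3 (pay 101977): balance=107065
step 4 (pay 113399): balance=0

0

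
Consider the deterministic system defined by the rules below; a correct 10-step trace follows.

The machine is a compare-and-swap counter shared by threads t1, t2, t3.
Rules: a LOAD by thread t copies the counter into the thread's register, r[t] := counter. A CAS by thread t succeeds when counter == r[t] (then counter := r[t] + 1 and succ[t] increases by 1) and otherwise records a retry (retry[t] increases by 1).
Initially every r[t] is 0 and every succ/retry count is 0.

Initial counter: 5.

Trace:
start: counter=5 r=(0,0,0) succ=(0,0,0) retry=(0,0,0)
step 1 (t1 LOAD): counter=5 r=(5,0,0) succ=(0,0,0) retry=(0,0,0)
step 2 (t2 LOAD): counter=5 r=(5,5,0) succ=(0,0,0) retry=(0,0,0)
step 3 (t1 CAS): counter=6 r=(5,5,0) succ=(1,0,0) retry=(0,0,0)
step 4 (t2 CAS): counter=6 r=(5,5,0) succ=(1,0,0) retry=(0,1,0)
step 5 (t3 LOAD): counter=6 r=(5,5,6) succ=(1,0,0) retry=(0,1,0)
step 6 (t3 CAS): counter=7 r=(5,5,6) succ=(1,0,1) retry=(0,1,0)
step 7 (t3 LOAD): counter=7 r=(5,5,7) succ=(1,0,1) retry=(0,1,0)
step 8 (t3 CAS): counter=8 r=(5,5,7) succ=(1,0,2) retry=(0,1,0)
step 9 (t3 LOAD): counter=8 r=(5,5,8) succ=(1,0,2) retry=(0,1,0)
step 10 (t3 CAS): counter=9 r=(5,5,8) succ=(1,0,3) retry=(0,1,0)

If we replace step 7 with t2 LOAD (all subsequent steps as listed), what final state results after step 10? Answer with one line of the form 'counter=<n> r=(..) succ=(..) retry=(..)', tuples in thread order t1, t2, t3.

(re-executing from step 7 with the substitution; state before step 7: counter=7 r=(5,5,6) succ=(1,0,1) retry=(0,1,0))
step 7 (t2 LOAD): counter=7 r=(5,7,6) succ=(1,0,1) retry=(0,1,0)
step 8 (t3 CAS): counter=7 r=(5,7,6) succ=(1,0,1) retry=(0,1,1)
step 9 (t3 LOAD): counter=7 r=(5,7,7) succ=(1,0,1) retry=(0,1,1)
step 10 (t3 CAS): counter=8 r=(5,7,7) succ=(1,0,2) retry=(0,1,1)

counter=8 r=(5,7,7) succ=(1,0,2) retry=(0,1,1)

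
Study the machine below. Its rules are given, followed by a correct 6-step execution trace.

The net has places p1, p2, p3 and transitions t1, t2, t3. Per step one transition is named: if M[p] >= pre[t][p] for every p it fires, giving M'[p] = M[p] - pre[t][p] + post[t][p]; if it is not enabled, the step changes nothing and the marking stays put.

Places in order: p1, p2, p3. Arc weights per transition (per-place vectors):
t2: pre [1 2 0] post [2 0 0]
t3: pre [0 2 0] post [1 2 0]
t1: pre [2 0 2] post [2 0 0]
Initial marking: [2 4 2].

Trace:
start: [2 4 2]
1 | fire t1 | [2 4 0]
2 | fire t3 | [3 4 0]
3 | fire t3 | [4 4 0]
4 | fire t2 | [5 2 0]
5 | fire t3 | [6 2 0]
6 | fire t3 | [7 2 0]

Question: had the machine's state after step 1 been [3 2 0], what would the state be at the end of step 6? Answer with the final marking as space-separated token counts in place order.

6 0 0

state after step 1 := [3 2 0]
2 | fire t3 | [4 2 0]
3 | fire t3 | [5 2 0]
4 | fire t2 | [6 0 0]
5 | fire t3 | [6 0 0]
6 | fire t3 | [6 0 0]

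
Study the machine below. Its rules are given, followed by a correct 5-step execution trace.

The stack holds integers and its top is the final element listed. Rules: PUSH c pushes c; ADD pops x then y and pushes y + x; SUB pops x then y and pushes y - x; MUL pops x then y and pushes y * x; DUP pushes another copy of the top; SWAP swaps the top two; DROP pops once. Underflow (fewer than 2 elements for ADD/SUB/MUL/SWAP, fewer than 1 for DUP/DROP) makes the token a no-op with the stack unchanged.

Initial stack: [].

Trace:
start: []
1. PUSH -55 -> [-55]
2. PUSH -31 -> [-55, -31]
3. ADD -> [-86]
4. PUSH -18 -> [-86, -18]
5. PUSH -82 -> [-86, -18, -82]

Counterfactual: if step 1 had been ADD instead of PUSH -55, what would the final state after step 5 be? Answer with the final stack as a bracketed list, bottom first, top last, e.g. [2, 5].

(re-executing from step 1 with the substitution; state before step 1: [])
1. ADD -> []
2. PUSH -31 -> [-31]
3. ADD -> [-31]
4. PUSH -18 -> [-31, -18]
5. PUSH -82 -> [-31, -18, -82]

[-31, -18, -82]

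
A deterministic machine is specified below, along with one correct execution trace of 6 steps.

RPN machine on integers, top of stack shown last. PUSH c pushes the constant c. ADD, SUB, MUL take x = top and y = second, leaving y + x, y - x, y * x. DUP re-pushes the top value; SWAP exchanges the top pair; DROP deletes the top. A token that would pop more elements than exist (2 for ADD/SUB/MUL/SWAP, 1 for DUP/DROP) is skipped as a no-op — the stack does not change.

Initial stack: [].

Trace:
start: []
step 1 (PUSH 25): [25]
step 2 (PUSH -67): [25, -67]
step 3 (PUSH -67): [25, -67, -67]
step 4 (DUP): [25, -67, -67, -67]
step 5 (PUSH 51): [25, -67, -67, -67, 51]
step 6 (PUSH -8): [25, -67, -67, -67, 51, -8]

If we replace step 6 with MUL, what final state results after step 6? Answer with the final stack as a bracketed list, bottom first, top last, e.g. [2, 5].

(re-executing from step 6 with the substitution; state before step 6: [25, -67, -67, -67, 51])
step 6 (MUL): [25, -67, -67, -3417]

[25, -67, -67, -3417]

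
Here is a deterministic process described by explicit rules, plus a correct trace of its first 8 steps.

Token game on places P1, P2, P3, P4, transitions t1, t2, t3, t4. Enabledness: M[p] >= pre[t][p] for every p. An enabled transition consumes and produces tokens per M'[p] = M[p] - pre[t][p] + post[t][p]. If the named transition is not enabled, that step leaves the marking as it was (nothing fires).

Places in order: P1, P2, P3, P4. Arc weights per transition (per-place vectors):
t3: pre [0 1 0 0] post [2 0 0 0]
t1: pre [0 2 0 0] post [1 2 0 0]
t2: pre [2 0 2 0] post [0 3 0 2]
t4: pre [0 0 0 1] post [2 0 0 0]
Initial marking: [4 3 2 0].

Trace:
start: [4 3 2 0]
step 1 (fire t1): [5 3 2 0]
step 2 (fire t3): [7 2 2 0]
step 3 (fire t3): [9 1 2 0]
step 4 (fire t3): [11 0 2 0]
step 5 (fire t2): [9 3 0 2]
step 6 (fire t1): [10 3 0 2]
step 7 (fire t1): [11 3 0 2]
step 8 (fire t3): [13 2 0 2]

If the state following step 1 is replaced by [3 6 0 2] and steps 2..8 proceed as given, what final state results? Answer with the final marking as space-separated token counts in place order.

state after step 1 := [3 6 0 2]
step 2 (fire t3): [5 5 0 2]
step 3 (fire t3): [7 4 0 2]
step 4 (fire t3): [9 3 0 2]
step 5 (fire t2): [9 3 0 2]
step 6 (fire t1): [10 3 0 2]
step 7 (fire t1): [11 3 0 2]
step 8 (fire t3): [13 2 0 2]

13 2 0 2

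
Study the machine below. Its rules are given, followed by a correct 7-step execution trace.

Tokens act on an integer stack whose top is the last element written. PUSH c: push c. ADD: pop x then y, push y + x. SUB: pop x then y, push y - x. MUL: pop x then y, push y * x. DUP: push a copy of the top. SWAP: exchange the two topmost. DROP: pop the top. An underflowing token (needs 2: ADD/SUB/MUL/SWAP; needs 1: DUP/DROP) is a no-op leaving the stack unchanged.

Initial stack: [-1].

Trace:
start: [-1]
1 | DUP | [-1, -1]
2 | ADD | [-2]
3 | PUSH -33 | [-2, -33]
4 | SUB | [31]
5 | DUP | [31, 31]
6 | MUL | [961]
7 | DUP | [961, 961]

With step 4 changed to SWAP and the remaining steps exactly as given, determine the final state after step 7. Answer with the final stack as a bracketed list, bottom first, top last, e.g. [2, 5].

(re-executing from step 4 with the substitution; state before step 4: [-2, -33])
4 | SWAP | [-33, -2]
5 | DUP | [-33, -2, -2]
6 | MUL | [-33, 4]
7 | DUP | [-33, 4, 4]

[-33, 4, 4]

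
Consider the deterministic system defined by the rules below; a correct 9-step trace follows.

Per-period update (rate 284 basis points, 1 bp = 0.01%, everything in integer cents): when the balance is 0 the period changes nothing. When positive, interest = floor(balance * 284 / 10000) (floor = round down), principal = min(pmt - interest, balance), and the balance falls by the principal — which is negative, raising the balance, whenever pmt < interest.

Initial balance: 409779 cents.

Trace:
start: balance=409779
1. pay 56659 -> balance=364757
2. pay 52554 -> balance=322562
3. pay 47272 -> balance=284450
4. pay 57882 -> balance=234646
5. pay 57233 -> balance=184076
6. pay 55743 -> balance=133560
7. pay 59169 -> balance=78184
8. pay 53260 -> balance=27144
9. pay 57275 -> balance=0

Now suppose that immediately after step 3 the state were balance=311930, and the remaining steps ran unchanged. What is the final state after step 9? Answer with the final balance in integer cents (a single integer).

state after step 3 := balance=311930
4. pay 57882 -> balance=262906
5. pay 57233 -> balance=213139
6. pay 55743 -> balance=163449
7. pay 59169 -> balance=108921
8. pay 53260 -> balance=58754
9. pay 57275 -> balance=3147

3147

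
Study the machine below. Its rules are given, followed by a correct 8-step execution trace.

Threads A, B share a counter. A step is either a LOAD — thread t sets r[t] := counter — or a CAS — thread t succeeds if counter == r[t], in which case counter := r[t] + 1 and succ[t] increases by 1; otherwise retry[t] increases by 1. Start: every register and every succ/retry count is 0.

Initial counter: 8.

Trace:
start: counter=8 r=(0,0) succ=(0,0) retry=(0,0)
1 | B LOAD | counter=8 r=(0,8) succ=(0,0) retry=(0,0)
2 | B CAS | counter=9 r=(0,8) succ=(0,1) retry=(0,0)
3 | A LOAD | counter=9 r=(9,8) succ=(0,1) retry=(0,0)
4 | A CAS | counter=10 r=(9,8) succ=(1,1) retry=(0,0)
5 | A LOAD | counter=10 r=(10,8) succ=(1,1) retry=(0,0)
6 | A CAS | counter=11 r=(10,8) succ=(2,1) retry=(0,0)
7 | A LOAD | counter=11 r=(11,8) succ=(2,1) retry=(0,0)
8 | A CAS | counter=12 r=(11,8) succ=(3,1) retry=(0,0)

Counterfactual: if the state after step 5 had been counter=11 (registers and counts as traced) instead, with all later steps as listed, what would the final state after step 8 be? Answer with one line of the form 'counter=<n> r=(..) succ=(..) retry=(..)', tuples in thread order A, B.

state after step 5 := counter=11 r=(10,8) succ=(1,1) retry=(0,0)
6 | A CAS | counter=11 r=(10,8) succ=(1,1) retry=(1,0)
7 | A LOAD | counter=11 r=(11,8) succ=(1,1) retry=(1,0)
8 | A CAS | counter=12 r=(11,8) succ=(2,1) retry=(1,0)

counter=12 r=(11,8) succ=(2,1) retry=(1,0)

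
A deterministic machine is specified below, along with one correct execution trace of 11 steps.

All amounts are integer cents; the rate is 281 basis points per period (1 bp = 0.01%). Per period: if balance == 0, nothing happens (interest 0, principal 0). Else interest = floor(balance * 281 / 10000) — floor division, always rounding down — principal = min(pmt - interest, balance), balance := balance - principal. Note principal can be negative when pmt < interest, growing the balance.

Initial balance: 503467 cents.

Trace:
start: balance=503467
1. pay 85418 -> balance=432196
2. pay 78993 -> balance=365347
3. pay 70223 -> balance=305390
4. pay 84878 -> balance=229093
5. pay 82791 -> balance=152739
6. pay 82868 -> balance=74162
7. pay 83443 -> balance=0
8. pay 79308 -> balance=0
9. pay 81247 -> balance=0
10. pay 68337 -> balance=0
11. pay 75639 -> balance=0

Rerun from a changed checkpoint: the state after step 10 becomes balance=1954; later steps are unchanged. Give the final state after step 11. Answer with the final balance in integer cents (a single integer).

0

state after step 10 := balance=1954
11. pay 75639 -> balance=0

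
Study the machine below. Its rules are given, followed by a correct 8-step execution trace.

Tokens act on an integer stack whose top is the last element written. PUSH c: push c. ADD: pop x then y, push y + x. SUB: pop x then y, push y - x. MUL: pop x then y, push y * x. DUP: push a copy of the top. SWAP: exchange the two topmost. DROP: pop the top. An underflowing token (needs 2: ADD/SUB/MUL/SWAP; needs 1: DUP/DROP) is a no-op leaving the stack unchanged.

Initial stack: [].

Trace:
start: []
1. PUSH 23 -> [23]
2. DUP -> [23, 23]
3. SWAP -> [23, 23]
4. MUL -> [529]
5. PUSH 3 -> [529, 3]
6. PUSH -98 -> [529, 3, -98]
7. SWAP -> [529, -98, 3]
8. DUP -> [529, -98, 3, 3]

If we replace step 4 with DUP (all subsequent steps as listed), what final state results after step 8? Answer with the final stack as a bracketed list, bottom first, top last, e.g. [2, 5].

(re-executing from step 4 with the substitution; state before step 4: [23, 23])
4. DUP -> [23, 23, 23]
5. PUSH 3 -> [23, 23, 23, 3]
6. PUSH -98 -> [23, 23, 23, 3, -98]
7. SWAP -> [23, 23, 23, -98, 3]
8. DUP -> [23, 23, 23, -98, 3, 3]

[23, 23, 23, -98, 3, 3]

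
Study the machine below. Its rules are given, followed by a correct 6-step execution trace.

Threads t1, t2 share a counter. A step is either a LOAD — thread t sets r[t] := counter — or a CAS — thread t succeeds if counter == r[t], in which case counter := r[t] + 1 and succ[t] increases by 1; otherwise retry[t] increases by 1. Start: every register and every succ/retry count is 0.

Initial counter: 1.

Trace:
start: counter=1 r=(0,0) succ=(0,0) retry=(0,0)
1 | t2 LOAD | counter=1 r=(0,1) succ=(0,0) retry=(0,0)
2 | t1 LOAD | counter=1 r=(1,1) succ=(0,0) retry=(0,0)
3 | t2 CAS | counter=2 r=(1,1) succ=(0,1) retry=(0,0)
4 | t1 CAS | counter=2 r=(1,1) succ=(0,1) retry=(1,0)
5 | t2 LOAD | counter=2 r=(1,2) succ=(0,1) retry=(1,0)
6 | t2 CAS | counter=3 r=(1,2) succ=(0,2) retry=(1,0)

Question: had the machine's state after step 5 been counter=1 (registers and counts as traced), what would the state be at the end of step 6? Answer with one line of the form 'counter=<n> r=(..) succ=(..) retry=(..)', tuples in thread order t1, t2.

state after step 5 := counter=1 r=(1,2) succ=(0,1) retry=(1,0)
6 | t2 CAS | counter=1 r=(1,2) succ=(0,1) retry=(1,1)

counter=1 r=(1,2) succ=(0,1) retry=(1,1)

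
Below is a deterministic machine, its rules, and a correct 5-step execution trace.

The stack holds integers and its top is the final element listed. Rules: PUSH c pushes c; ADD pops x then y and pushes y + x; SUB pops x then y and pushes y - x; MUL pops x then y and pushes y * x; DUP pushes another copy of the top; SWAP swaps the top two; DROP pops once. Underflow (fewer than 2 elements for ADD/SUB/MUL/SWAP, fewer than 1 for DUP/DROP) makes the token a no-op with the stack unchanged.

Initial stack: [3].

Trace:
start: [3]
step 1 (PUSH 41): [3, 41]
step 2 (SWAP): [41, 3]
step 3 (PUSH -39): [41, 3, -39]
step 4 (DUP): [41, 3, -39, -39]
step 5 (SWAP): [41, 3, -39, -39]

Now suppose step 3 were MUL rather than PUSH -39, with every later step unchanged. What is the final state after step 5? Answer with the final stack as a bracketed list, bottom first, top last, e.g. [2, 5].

[123, 123]

(re-executing from step 3 with the substitution; state before step 3: [41, 3])
step 3 (MUL): [123]
step 4 (DUP): [123, 123]
step 5 (SWAP): [123, 123]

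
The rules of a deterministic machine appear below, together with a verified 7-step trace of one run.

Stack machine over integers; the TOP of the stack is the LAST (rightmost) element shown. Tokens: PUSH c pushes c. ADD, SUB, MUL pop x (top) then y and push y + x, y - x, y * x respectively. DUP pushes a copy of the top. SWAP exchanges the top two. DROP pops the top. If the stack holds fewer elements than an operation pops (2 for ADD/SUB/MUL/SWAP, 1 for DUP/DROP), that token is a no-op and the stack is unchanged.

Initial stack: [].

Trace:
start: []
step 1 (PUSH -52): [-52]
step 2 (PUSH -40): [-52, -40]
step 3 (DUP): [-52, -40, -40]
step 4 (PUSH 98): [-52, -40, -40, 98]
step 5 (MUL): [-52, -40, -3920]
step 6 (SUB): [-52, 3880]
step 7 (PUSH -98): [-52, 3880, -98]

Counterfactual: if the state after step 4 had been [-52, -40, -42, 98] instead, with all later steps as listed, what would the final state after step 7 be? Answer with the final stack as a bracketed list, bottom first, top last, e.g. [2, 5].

state after step 4 := [-52, -40, -42, 98]
step 5 (MUL): [-52, -40, -4116]
step 6 (SUB): [-52, 4076]
step 7 (PUSH -98): [-52, 4076, -98]

[-52, 4076, -98]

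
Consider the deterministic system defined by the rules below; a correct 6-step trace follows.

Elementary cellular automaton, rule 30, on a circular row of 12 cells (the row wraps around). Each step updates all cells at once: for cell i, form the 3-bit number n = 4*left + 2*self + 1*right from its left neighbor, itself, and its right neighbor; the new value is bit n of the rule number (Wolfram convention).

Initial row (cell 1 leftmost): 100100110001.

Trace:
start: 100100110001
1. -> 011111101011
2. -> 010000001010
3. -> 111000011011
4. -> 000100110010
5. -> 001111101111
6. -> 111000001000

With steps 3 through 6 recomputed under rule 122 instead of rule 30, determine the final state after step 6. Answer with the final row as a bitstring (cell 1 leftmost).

111111101111

(re-executing steps 3..6 under rule 122; state before step 3: 010000001010)
3. -> 101000010101
4. -> 110100101011
5. -> 011011010110
6. -> 111111101111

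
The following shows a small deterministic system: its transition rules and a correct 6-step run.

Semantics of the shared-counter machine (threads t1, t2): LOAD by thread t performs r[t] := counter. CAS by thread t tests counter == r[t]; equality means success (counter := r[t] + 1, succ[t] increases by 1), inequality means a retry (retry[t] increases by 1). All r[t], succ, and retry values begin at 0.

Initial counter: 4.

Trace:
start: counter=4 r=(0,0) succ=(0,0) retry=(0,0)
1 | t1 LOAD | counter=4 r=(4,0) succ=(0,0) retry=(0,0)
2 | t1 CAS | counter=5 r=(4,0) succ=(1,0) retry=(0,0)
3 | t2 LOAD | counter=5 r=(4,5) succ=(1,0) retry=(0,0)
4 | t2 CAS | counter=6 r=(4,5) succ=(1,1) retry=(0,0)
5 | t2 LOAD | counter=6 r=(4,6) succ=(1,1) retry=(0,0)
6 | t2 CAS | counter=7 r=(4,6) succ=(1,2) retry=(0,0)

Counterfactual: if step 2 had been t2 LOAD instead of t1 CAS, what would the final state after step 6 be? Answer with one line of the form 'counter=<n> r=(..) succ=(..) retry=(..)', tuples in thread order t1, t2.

counter=6 r=(4,5) succ=(0,2) retry=(0,0)

(re-executing from step 2 with the substitution; state before step 2: counter=4 r=(4,0) succ=(0,0) retry=(0,0))
2 | t2 LOAD | counter=4 r=(4,4) succ=(0,0) retry=(0,0)
3 | t2 LOAD | counter=4 r=(4,4) succ=(0,0) retry=(0,0)
4 | t2 CAS | counter=5 r=(4,4) succ=(0,1) retry=(0,0)
5 | t2 LOAD | counter=5 r=(4,5) succ=(0,1) retry=(0,0)
6 | t2 CAS | counter=6 r=(4,5) succ=(0,2) retry=(0,0)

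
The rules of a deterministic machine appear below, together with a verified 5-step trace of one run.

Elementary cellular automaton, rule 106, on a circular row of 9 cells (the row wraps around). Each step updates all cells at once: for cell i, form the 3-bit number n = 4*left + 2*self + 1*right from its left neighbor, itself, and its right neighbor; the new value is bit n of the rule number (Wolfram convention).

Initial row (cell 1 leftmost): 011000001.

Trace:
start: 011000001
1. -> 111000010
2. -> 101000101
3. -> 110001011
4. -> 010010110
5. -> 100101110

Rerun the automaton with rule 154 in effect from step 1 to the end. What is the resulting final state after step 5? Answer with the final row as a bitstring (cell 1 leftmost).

(re-executing steps 1..5 under rule 154; state before step 1: 011000001)
1. -> 010100010
2. -> 100010101
3. -> 010100001
4. -> 000010010
5. -> 000101101

000101101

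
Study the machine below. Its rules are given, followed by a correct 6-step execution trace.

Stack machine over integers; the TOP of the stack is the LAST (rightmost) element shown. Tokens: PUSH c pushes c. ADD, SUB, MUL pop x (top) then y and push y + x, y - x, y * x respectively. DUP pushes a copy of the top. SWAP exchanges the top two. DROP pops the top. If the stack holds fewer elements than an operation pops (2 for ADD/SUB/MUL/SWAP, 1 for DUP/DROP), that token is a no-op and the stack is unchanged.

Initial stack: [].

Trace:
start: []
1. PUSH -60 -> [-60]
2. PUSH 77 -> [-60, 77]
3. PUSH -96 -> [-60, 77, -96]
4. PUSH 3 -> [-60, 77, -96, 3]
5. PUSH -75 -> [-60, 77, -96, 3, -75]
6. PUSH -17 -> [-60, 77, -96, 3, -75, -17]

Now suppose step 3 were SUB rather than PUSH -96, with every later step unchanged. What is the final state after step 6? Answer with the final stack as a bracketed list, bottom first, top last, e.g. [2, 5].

(re-executing from step 3 with the substitution; state before step 3: [-60, 77])
3. SUB -> [-137]
4. PUSH 3 -> [-137, 3]
5. PUSH -75 -> [-137, 3, -75]
6. PUSH -17 -> [-137, 3, -75, -17]

[-137, 3, -75, -17]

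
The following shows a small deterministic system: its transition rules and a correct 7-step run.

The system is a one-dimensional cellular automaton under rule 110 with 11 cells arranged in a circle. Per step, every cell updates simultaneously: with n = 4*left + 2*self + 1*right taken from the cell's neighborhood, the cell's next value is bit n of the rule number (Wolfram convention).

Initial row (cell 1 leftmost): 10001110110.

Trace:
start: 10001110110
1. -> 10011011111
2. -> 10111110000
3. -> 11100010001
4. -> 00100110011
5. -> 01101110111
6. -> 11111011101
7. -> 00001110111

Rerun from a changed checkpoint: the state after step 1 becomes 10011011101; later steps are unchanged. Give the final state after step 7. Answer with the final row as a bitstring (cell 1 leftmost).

01101000000

state after step 1 := 10011011101
2. -> 10111110111
3. -> 11100011100
4. -> 10100110101
5. -> 11101111111
6. -> 00111000000
7. -> 01101000000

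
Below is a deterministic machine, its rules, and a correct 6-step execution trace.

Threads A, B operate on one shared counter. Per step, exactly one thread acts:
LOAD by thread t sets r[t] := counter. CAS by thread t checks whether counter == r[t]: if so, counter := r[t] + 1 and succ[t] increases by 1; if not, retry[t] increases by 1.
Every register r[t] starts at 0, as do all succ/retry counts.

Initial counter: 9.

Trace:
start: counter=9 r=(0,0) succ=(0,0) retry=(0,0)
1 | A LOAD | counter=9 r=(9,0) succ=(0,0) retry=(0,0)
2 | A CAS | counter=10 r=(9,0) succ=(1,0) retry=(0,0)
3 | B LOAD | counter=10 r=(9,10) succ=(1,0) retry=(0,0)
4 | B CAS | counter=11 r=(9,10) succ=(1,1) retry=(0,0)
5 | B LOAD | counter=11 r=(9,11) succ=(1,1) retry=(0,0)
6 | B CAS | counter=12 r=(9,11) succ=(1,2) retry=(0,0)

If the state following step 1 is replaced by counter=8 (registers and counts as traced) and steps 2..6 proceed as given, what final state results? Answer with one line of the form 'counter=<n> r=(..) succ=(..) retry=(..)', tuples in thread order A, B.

state after step 1 := counter=8 r=(9,0) succ=(0,0) retry=(0,0)
2 | A CAS | counter=8 r=(9,0) succ=(0,0) retry=(1,0)
3 | B LOAD | counter=8 r=(9,8) succ=(0,0) retry=(1,0)
4 | B CAS | counter=9 r=(9,8) succ=(0,1) retry=(1,0)
5 | B LOAD | counter=9 r=(9,9) succ=(0,1) retry=(1,0)
6 | B CAS | counter=10 r=(9,9) succ=(0,2) retry=(1,0)

counter=10 r=(9,9) succ=(0,2) retry=(1,0)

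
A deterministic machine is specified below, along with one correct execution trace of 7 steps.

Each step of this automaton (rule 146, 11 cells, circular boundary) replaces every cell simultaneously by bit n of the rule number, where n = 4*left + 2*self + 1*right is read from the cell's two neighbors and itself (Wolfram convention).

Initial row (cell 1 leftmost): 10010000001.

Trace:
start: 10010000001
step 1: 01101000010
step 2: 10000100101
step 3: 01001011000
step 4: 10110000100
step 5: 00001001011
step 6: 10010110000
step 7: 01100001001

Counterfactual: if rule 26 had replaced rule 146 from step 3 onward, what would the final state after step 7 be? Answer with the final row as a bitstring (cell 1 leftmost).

(re-executing steps 3..7 under rule 26; state before step 3: 10000100101)
step 3: 01001011001
step 4: 00110010110
step 5: 01101100101
step 6: 01001011000
step 7: 10110010100

10110010100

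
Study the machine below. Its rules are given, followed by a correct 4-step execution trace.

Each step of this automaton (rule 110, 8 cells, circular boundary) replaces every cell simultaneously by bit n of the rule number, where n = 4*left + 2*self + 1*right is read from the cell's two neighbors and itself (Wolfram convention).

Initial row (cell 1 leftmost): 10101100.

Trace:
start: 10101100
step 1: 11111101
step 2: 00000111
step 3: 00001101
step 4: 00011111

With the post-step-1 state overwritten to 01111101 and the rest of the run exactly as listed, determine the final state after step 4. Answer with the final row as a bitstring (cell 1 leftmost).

state after step 1 := 01111101
step 2: 11000111
step 3: 01001100
step 4: 11011100

11011100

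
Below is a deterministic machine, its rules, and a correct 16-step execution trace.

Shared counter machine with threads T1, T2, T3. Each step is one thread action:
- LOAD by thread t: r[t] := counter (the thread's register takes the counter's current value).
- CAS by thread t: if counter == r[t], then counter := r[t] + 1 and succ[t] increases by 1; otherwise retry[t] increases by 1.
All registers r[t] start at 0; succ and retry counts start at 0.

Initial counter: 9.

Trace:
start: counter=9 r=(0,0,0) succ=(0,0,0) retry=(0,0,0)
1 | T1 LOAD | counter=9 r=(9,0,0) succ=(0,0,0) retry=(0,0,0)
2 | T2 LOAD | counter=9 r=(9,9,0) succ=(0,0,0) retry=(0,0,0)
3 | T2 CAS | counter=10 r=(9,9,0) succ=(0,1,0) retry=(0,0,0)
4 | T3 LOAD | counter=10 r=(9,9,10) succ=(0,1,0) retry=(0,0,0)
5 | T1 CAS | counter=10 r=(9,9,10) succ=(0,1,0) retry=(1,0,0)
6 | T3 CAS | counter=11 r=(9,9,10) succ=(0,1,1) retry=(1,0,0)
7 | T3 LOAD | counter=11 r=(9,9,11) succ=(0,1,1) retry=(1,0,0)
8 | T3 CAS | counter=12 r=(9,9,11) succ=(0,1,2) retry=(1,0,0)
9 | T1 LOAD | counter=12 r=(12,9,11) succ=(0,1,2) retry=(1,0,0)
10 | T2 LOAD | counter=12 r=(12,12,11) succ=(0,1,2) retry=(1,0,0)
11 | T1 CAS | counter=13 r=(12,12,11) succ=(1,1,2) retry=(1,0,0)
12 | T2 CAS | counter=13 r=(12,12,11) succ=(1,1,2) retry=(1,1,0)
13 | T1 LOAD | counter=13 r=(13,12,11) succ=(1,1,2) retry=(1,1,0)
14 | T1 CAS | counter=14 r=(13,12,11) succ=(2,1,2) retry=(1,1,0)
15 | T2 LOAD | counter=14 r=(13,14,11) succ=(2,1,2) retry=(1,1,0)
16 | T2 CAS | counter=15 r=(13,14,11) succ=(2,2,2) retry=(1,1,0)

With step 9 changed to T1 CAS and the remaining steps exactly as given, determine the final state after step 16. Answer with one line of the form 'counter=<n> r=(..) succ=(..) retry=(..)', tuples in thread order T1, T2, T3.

counter=15 r=(13,14,11) succ=(1,3,2) retry=(3,0,0)

(re-executing from step 9 with the substitution; state before step 9: counter=12 r=(9,9,11) succ=(0,1,2) retry=(1,0,0))
9 | T1 CAS | counter=12 r=(9,9,11) succ=(0,1,2) retry=(2,0,0)
10 | T2 LOAD | counter=12 r=(9,12,11) succ=(0,1,2) retry=(2,0,0)
11 | T1 CAS | counter=12 r=(9,12,11) succ=(0,1,2) retry=(3,0,0)
12 | T2 CAS | counter=13 r=(9,12,11) succ=(0,2,2) retry=(3,0,0)
13 | T1 LOAD | counter=13 r=(13,12,11) succ=(0,2,2) retry=(3,0,0)
14 | T1 CAS | counter=14 r=(13,12,11) succ=(1,2,2) retry=(3,0,0)
15 | T2 LOAD | counter=14 r=(13,14,11) succ=(1,2,2) retry=(3,0,0)
16 | T2 CAS | counter=15 r=(13,14,11) succ=(1,3,2) retry=(3,0,0)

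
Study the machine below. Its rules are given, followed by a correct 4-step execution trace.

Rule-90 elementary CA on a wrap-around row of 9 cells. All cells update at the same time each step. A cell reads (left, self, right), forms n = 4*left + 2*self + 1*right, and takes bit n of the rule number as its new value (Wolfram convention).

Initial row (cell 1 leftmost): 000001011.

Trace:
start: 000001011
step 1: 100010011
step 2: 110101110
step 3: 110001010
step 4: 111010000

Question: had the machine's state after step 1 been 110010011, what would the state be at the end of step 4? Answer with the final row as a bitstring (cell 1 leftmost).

state after step 1 := 110010011
step 2: 011101110
step 3: 110101011
step 4: 010000010

010000010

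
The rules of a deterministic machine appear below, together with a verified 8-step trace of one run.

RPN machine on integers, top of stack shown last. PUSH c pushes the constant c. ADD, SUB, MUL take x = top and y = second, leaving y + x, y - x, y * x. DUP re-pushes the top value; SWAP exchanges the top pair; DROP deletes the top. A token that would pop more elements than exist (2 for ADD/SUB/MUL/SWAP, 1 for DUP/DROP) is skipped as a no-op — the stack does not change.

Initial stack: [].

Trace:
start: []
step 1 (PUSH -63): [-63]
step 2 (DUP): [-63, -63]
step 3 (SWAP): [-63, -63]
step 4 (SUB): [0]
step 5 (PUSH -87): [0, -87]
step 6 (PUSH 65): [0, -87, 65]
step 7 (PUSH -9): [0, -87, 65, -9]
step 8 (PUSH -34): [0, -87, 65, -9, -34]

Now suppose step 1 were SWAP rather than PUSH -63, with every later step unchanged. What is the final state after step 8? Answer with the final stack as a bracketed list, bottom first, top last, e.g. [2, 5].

(re-executing from step 1 with the substitution; state before step 1: [])
step 1 (SWAP): []
step 2 (DUP): []
step 3 (SWAP): []
step 4 (SUB): []
step 5 (PUSH -87): [-87]
step 6 (PUSH 65): [-87, 65]
step 7 (PUSH -9): [-87, 65, -9]
step 8 (PUSH -34): [-87, 65, -9, -34]

[-87, 65, -9, -34]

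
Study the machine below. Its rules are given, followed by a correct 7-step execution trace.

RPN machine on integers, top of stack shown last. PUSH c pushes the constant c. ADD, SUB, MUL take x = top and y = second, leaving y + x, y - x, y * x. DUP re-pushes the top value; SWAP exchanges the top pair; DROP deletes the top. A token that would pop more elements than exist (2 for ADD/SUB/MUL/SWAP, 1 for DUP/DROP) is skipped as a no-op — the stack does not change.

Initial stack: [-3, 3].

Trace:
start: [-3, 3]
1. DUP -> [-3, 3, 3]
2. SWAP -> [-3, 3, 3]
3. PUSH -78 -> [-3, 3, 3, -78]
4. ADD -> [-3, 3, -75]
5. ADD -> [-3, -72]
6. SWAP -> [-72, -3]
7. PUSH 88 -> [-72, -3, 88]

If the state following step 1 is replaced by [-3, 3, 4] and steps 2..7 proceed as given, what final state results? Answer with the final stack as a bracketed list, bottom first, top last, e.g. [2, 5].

[-71, -3, 88]

state after step 1 := [-3, 3, 4]
2. SWAP -> [-3, 4, 3]
3. PUSH -78 -> [-3, 4, 3, -78]
4. ADD -> [-3, 4, -75]
5. ADD -> [-3, -71]
6. SWAP -> [-71, -3]
7. PUSH 88 -> [-71, -3, 88]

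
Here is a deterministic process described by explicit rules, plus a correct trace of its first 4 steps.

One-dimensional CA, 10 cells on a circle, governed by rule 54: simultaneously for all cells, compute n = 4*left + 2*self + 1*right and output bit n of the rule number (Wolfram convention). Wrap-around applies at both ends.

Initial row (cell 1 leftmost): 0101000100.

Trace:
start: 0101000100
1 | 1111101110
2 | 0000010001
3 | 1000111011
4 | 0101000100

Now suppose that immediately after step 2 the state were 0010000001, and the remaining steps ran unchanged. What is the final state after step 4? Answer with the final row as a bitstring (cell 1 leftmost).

state after step 2 := 0010000001
3 | 1111000011
4 | 0000100100

0000100100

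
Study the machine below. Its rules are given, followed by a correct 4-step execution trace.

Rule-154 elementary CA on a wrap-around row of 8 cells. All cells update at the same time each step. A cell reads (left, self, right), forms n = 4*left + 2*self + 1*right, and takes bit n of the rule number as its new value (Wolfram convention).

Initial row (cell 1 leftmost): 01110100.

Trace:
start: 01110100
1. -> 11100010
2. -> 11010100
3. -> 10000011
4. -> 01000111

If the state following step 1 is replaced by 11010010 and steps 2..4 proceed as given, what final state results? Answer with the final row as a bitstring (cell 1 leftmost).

state after step 1 := 11010010
2. -> 10001100
3. -> 01011011
4. -> 00010010

00010010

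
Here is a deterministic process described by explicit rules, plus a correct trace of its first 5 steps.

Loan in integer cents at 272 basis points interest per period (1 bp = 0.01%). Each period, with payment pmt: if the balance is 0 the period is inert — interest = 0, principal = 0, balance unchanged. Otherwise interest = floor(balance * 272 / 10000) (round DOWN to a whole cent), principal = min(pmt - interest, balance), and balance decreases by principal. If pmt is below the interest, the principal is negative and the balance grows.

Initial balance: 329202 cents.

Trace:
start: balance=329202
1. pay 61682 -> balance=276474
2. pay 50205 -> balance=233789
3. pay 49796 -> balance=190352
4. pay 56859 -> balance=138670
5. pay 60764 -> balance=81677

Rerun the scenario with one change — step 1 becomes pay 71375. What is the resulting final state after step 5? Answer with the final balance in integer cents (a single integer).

(re-executing from step 1 with the substitution; state before step 1: balance=329202)
1. pay 71375 -> balance=266781
2. pay 50205 -> balance=223832
3. pay 49796 -> balance=180124
4. pay 56859 -> balance=128164
5. pay 60764 -> balance=70886

70886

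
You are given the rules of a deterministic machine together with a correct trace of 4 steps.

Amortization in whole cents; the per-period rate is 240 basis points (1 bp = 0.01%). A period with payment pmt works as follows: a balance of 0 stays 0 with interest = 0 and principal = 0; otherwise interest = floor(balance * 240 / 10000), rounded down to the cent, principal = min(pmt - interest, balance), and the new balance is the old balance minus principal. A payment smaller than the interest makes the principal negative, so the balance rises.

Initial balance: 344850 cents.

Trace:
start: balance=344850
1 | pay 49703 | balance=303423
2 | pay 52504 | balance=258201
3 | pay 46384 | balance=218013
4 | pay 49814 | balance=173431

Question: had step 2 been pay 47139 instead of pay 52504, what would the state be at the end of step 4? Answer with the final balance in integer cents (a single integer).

179057

(re-executing from step 2 with the substitution; state before step 2: balance=303423)
2 | pay 47139 | balance=263566
3 | pay 46384 | balance=223507
4 | pay 49814 | balance=179057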